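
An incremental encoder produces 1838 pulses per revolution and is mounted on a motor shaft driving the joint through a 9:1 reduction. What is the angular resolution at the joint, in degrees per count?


counts per rev = 1838
effective counts at joint = 1838 * 9 = 16542
resolution = 360 / 16542
= 0.0218 deg/count


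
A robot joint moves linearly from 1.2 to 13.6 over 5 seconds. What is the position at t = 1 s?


s = t/T = 1/5 = 0.2
p(t) = p0 + (pf-p0)*s
= 1.2 + (13.6 - 1.2) * 0.2
= 3.68


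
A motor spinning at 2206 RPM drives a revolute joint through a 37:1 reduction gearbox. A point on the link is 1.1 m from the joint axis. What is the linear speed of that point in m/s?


omega_motor = 2206 * 2*pi/60 = 231.0118 rad/s
omega_joint = omega_motor / 37 = 6.2436 rad/s
v = omega_joint * r = 6.2436 * 1.1
= 6.8679 m/s


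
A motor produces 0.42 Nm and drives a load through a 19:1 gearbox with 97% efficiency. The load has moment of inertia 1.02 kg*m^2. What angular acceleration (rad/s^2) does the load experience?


tau_out = tau_motor * N * eta
= 0.42 * 19 * 0.97 = 7.7406 Nm
alpha = tau_out / I = 7.7406 / 1.02
= 7.5888 rad/s^2


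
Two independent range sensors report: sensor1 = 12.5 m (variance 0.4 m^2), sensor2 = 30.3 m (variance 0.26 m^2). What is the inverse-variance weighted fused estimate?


w1 = (1/var1) / (1/var1 + 1/var2)
   = 2.5 / (2.5 + 3.8462) = 0.3939
w2 = 1 - w1 = 0.6061
fused = w1*s1 + w2*s2 = 4.9242 + 18.3636
= 23.2879 m


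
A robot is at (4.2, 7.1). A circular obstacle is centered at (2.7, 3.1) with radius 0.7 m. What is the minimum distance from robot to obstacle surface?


center_dist = sqrt((4.2-2.7)^2 + (7.1-3.1)^2)
= sqrt(2.25 + 16.0)
= 4.272
min_dist = center_dist - radius = 4.272 - 0.7 = 3.572 m


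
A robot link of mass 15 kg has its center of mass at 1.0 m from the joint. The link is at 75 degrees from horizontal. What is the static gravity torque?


tau = m*g*L*cos(angle)
= 15 * 9.81 * 1.0 * cos(75 deg)
= 15 * 9.81 * 1.0 * 0.2588
= 38.0852 Nm


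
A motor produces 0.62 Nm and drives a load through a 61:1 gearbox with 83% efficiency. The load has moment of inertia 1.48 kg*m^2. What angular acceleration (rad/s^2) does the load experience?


tau_out = tau_motor * N * eta
= 0.62 * 61 * 0.83 = 31.3906 Nm
alpha = tau_out / I = 31.3906 / 1.48
= 21.2099 rad/s^2


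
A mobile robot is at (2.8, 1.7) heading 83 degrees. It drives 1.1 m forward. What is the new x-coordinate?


x_new = x0 + d*cos(theta)
= 2.8 + 1.1*cos(83)
= 2.8 + 0.1341
= 2.9341


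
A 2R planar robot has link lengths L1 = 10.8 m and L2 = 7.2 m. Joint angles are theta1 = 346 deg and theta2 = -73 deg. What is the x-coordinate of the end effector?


Convert angles to radians: theta1 = 6.0388, theta2 = -1.2741
x = L1*cos(theta1) + L2*cos(theta1+theta2)
x = 10.4792 + 0.3768
x = 10.856


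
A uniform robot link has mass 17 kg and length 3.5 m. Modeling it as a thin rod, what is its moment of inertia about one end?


I = (1/3) * m * L^2
= (1/3) * 17 * 3.5^2
= 0.333333 * 17 * 12.25
= 69.4167 kg*m^2


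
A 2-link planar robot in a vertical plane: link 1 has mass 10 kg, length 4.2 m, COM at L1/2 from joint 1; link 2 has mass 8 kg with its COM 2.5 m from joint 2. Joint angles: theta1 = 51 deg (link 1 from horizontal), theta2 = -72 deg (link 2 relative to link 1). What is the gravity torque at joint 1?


Horizontal distance from joint 1 to link-1 COM:
  x_c1 = (L1/2)*cos(t1) = 2.1 * 0.6293 = 1.3216 m
Horizontal distance from joint 1 to link-2 COM:
  x_c2 = L1*cos(t1) + Lc2*cos(t1+t2)
       = 4.2*0.6293 + 2.5*0.9336 = 4.9771 m
tau1 = m1*g*x_c1 + m2*g*x_c2
     = 10*9.81*1.3216 + 8*9.81*4.9771
     = 129.6463 + 390.6025
     = 520.2488 Nm


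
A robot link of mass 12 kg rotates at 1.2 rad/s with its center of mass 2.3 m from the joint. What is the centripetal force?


F = m * omega^2 * r
= 12 * 1.2^2 * 2.3
= 12 * 1.44 * 2.3
= 39.744 N


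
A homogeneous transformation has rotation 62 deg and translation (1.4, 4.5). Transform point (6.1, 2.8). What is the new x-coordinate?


x' = cos(theta)*px - sin(theta)*py + tx
= 0.4695*6.1 - 0.8829*2.8 + 1.4
= 1.7915


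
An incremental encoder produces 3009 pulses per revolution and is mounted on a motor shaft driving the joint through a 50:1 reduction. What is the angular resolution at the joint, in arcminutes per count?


counts per rev = 3009
effective counts at joint = 3009 * 50 = 150450
resolution = 360*60 / 150450
= 0.1436 arcmin/count


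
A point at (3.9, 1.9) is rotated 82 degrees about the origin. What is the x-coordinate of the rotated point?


x' = x*cos(theta) - y*sin(theta)
cos(82 deg) = 0.1392, sin(82 deg) = 0.9903
x' = 3.9 * 0.1392 - 1.9 * 0.9903
= 0.5428 - 1.8815
= -1.3387


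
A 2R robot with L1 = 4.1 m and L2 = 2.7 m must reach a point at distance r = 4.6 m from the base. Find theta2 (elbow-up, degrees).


cos(theta2) = (r^2 - L1^2 - L2^2) / (2*L1*L2)
cos(theta2) = (21.16 - 16.81 - 7.29) / 22.14
cos(theta2) = -0.132791
theta2 = 97.6309 degrees


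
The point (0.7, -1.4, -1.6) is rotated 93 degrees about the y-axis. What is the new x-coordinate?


Rotation about y-axis: x' = x*cos(theta) + z*sin(theta)
= 0.7 * -0.0523 + -1.6 * 0.9986
= -1.6344


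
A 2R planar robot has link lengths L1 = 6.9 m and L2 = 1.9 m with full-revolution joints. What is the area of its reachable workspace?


r_max = L1 + L2 = 8.8 m
r_min = |L1 - L2| = 5.0 m
Area = pi*(r_max^2 - r_min^2)
= pi*(77.44 - 25.0)
= pi * 52.44
= 164.7451 m^2


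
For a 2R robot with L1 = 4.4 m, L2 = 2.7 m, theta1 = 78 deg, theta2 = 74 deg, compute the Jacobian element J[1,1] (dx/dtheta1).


J[1,1] = -L1*sin(t1) - L2*sin(t1+t2)
= -4.4*sin(78) - 2.7*sin(152)
= -5.5714


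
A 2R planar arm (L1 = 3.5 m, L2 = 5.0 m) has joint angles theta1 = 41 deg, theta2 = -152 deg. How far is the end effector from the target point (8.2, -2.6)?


End effector via forward kinematics:
x = L1*cos(t1) + L2*cos(t1+t2) = 0.8496
y = L1*sin(t1) + L2*sin(t1+t2) = -2.3717
Distance to target:
d = sqrt((8.2 - 0.8496)^2 + (-2.6 - -2.3717)^2)
= sqrt(54.0277 + 0.0521)
= 7.3539 m


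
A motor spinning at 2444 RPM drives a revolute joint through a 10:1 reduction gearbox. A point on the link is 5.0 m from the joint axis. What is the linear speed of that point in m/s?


omega_motor = 2444 * 2*pi/60 = 255.9351 rad/s
omega_joint = omega_motor / 10 = 25.5935 rad/s
v = omega_joint * r = 25.5935 * 5.0
= 127.9675 m/s


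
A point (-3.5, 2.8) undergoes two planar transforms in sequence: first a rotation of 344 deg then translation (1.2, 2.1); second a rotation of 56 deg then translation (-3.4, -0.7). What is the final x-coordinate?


After transform 1:
x1 = cos(344)*-3.5 - sin(344)*2.8 + 1.2 = -1.3926
y1 = sin(344)*-3.5 + cos(344)*2.8 + 2.1 = 5.7563
After transform 2:
x2 = cos(56)*-1.3926 - sin(56)*5.7563 + -3.4
= -8.9509


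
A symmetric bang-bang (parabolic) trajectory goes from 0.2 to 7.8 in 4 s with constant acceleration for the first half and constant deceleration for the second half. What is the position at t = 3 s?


Symmetric rest-to-rest: each phase covers (pf-p0)/2 in time T/2. 0.5*a*(T/2)^2 = (pf-p0)/2 => a = 4*(pf-p0)/T^2
a = 4*(7.8-0.2)/4^2 = 1.9
t = 3 is in the deceleration phase (t > T/2).
p = pf - 0.5*a*(T-t)^2 = 7.8 - 0.5*1.9*1^2
= 6.85


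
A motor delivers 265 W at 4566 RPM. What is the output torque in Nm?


omega = 4566 * 2*pi/60 = 478.1504 rad/s
tau = P / omega = 265 / 478.1504
= 0.5542 Nm


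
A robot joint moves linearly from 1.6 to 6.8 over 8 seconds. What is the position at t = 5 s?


s = t/T = 5/8 = 0.625
p(t) = p0 + (pf-p0)*s
= 1.6 + (6.8 - 1.6) * 0.625
= 4.85


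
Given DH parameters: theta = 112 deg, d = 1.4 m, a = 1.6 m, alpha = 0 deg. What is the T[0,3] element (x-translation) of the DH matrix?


T[0,3] = a * cos(theta)
= 1.6 * cos(112 deg)
= 1.6 * -0.3746
= -0.5994


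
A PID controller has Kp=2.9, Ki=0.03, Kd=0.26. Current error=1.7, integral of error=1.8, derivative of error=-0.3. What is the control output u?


u = Kp*e + Ki*int(e) + Kd*de/dt
= 2.9*1.7 + 0.03*1.8 + 0.26*(-0.3)
= 4.93 + 0.054 + -0.078
= 4.906


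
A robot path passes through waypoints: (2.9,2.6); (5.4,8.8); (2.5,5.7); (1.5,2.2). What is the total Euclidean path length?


Segment lengths:
  seg1 = sqrt((2.5)^2 + (6.2)^2) = 6.6851
  seg2 = sqrt((-2.9)^2 + (-3.1)^2) = 4.245
  seg3 = sqrt((-1.0)^2 + (-3.5)^2) = 3.6401
Total = 14.5701


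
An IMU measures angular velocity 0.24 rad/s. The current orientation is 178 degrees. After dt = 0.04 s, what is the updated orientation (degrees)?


delta_theta = w * dt = 0.24 * 0.04 = 0.0096 rad
= 0.55 deg
theta_new = 178 + 0.55 = 178.55 deg


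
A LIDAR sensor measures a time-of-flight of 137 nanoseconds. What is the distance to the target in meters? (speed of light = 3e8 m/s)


tof = 137 ns = 1.37e-07 s
dist = c * tof / 2
= 3e8 * 1.37e-07 / 2
= 20.55 m


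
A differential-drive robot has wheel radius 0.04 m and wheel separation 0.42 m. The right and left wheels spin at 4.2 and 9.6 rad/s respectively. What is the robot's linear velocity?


vR = r*wR = 0.04*4.2 = 0.168 m/s
vL = r*wL = 0.04*9.6 = 0.384 m/s
v = (vR+vL)/2 = 0.276 m/s
omega = (vR-vL)/L = -0.5143 rad/s
linear velocity = 0.276 m/s


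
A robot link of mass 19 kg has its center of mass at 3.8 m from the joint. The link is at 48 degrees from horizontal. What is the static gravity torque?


tau = m*g*L*cos(angle)
= 19 * 9.81 * 3.8 * cos(48 deg)
= 19 * 9.81 * 3.8 * 0.6691
= 473.9332 Nm


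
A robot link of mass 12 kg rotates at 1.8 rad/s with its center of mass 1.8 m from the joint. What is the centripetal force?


F = m * omega^2 * r
= 12 * 1.8^2 * 1.8
= 12 * 3.24 * 1.8
= 69.984 N


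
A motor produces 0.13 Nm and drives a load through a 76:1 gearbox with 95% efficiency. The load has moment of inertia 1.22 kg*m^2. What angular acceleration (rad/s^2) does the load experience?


tau_out = tau_motor * N * eta
= 0.13 * 76 * 0.95 = 9.386 Nm
alpha = tau_out / I = 9.386 / 1.22
= 7.6934 rad/s^2


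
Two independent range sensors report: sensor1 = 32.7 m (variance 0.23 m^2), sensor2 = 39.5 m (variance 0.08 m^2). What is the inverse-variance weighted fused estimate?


w1 = (1/var1) / (1/var1 + 1/var2)
   = 4.3478 / (4.3478 + 12.5) = 0.2581
w2 = 1 - w1 = 0.7419
fused = w1*s1 + w2*s2 = 8.4387 + 29.3065
= 37.7452 m


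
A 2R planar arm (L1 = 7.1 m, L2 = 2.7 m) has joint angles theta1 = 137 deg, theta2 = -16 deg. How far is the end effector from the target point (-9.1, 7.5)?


End effector via forward kinematics:
x = L1*cos(t1) + L2*cos(t1+t2) = -6.5832
y = L1*sin(t1) + L2*sin(t1+t2) = 7.1565
Distance to target:
d = sqrt((-9.1 - -6.5832)^2 + (7.5 - 7.1565)^2)
= sqrt(6.3342 + 0.118)
= 2.5401 m


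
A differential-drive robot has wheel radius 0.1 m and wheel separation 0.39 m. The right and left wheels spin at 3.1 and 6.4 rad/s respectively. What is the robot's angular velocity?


vR = r*wR = 0.1*3.1 = 0.31 m/s
vL = r*wL = 0.1*6.4 = 0.64 m/s
v = (vR+vL)/2 = 0.475 m/s
omega = (vR-vL)/L = -0.8462 rad/s
angular velocity = -0.8462 rad/s


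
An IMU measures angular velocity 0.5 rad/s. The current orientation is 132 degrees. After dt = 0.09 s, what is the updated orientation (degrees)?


delta_theta = w * dt = 0.5 * 0.09 = 0.045 rad
= 2.5783 deg
theta_new = 132 + 2.5783 = 134.5783 deg


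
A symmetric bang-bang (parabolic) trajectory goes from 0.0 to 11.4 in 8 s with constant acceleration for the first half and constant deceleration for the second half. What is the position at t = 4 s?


Symmetric rest-to-rest: each phase covers (pf-p0)/2 in time T/2. 0.5*a*(T/2)^2 = (pf-p0)/2 => a = 4*(pf-p0)/T^2
a = 4*(11.4-0.0)/8^2 = 0.7125
t = 4 is in the acceleration phase (t <= T/2).
p = p0 + 0.5*a*t^2 = 0.0 + 0.5*0.7125*4^2
= 5.7


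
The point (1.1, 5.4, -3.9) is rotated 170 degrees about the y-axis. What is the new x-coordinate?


Rotation about y-axis: x' = x*cos(theta) + z*sin(theta)
= 1.1 * -0.9848 + -3.9 * 0.1736
= -1.7605


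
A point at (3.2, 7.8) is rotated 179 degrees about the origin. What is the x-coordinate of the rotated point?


x' = x*cos(theta) - y*sin(theta)
cos(179 deg) = -0.9998, sin(179 deg) = 0.0175
x' = 3.2 * -0.9998 - 7.8 * 0.0175
= -3.1995 - 0.1361
= -3.3356


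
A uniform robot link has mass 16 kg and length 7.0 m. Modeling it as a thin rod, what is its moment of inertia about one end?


I = (1/3) * m * L^2
= (1/3) * 16 * 7.0^2
= 0.333333 * 16 * 49.0
= 261.3333 kg*m^2


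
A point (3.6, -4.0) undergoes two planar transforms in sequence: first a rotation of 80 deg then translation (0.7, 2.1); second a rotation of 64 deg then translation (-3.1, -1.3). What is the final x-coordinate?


After transform 1:
x1 = cos(80)*3.6 - sin(80)*-4.0 + 0.7 = 5.2644
y1 = sin(80)*3.6 + cos(80)*-4.0 + 2.1 = 4.9507
After transform 2:
x2 = cos(64)*5.2644 - sin(64)*4.9507 + -3.1
= -5.2419


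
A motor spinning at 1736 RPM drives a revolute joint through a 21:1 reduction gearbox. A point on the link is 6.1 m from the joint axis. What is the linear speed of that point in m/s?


omega_motor = 1736 * 2*pi/60 = 181.7935 rad/s
omega_joint = omega_motor / 21 = 8.6568 rad/s
v = omega_joint * r = 8.6568 * 6.1
= 52.8067 m/s


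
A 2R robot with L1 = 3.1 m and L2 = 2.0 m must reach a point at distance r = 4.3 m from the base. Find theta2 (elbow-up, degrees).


cos(theta2) = (r^2 - L1^2 - L2^2) / (2*L1*L2)
cos(theta2) = (18.49 - 9.61 - 4.0) / 12.4
cos(theta2) = 0.393548
theta2 = 66.8245 degrees


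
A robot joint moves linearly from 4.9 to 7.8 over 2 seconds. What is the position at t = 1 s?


s = t/T = 1/2 = 0.5
p(t) = p0 + (pf-p0)*s
= 4.9 + (7.8 - 4.9) * 0.5
= 6.35


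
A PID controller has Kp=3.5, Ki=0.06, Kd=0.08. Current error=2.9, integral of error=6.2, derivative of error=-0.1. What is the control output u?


u = Kp*e + Ki*int(e) + Kd*de/dt
= 3.5*2.9 + 0.06*6.2 + 0.08*(-0.1)
= 10.15 + 0.372 + -0.008
= 10.514


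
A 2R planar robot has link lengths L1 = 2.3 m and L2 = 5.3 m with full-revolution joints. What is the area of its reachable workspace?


r_max = L1 + L2 = 7.6 m
r_min = |L1 - L2| = 3.0 m
Area = pi*(r_max^2 - r_min^2)
= pi*(57.76 - 9.0)
= pi * 48.76
= 153.1841 m^2


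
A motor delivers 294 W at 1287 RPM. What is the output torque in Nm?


omega = 1287 * 2*pi/60 = 134.7743 rad/s
tau = P / omega = 294 / 134.7743
= 2.1814 Nm


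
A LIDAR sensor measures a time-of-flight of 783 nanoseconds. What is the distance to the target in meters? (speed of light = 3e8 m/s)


tof = 783 ns = 7.83e-07 s
dist = c * tof / 2
= 3e8 * 7.83e-07 / 2
= 117.45 m


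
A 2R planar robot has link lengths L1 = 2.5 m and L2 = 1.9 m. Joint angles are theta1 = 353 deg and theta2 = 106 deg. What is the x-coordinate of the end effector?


Convert angles to radians: theta1 = 6.161, theta2 = 1.85
x = L1*cos(theta1) + L2*cos(theta1+theta2)
x = 2.4814 + -0.2972
x = 2.1841


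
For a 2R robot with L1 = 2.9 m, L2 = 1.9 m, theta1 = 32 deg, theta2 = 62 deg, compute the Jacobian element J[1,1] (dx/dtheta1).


J[1,1] = -L1*sin(t1) - L2*sin(t1+t2)
= -2.9*sin(32) - 1.9*sin(94)
= -3.4321


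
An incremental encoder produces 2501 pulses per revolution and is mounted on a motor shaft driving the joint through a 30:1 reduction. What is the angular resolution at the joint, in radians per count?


counts per rev = 2501
effective counts at joint = 2501 * 30 = 75030
resolution = 2*pi / 75030
= 8.3742e-05 rad/count


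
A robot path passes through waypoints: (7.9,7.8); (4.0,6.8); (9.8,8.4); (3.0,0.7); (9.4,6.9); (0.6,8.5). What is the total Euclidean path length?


Segment lengths:
  seg1 = sqrt((-3.9)^2 + (-1.0)^2) = 4.0262
  seg2 = sqrt((5.8)^2 + (1.6)^2) = 6.0166
  seg3 = sqrt((-6.8)^2 + (-7.7)^2) = 10.2728
  seg4 = sqrt((6.4)^2 + (6.2)^2) = 8.9107
  seg5 = sqrt((-8.8)^2 + (1.6)^2) = 8.9443
Total = 38.1705


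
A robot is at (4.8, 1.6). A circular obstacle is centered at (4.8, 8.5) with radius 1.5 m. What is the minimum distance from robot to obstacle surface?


center_dist = sqrt((4.8-4.8)^2 + (1.6-8.5)^2)
= sqrt(0.0 + 47.61)
= 6.9
min_dist = center_dist - radius = 6.9 - 1.5 = 5.4 m


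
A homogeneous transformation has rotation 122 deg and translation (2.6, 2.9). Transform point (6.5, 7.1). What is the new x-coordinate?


x' = cos(theta)*px - sin(theta)*py + tx
= -0.5299*6.5 - 0.848*7.1 + 2.6
= -6.8656


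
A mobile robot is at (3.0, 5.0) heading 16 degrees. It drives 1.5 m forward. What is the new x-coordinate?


x_new = x0 + d*cos(theta)
= 3.0 + 1.5*cos(16)
= 3.0 + 1.4419
= 4.4419


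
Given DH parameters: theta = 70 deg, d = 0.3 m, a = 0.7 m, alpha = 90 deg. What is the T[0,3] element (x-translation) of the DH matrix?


T[0,3] = a * cos(theta)
= 0.7 * cos(70 deg)
= 0.7 * 0.342
= 0.2394


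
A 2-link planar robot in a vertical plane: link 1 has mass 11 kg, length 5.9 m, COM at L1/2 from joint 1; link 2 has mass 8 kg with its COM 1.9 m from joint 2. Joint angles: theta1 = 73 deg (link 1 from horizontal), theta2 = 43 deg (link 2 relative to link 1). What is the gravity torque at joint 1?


Horizontal distance from joint 1 to link-1 COM:
  x_c1 = (L1/2)*cos(t1) = 2.95 * 0.2924 = 0.8625 m
Horizontal distance from joint 1 to link-2 COM:
  x_c2 = L1*cos(t1) + Lc2*cos(t1+t2)
       = 5.9*0.2924 + 1.9*-0.4384 = 0.8921 m
tau1 = m1*g*x_c1 + m2*g*x_c2
     = 11*9.81*0.8625 + 8*9.81*0.8921
     = 93.072 + 70.0111
     = 163.0831 Nm


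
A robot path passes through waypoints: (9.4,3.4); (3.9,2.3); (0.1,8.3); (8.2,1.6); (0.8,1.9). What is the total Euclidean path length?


Segment lengths:
  seg1 = sqrt((-5.5)^2 + (-1.1)^2) = 5.6089
  seg2 = sqrt((-3.8)^2 + (6.0)^2) = 7.1021
  seg3 = sqrt((8.1)^2 + (-6.7)^2) = 10.5119
  seg4 = sqrt((-7.4)^2 + (0.3)^2) = 7.4061
Total = 30.629


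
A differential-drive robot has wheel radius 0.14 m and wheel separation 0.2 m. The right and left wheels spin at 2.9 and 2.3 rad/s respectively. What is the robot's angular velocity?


vR = r*wR = 0.14*2.9 = 0.406 m/s
vL = r*wL = 0.14*2.3 = 0.322 m/s
v = (vR+vL)/2 = 0.364 m/s
omega = (vR-vL)/L = 0.42 rad/s
angular velocity = 0.42 rad/s


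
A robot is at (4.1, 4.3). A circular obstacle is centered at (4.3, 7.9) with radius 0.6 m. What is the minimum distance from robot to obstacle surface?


center_dist = sqrt((4.1-4.3)^2 + (4.3-7.9)^2)
= sqrt(0.04 + 12.96)
= 3.6056
min_dist = center_dist - radius = 3.6056 - 0.6 = 3.0056 m


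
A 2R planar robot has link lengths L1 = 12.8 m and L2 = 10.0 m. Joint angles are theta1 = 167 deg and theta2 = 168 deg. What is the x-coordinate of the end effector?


Convert angles to radians: theta1 = 2.9147, theta2 = 2.9322
x = L1*cos(theta1) + L2*cos(theta1+theta2)
x = -12.4719 + 9.0631
x = -3.4089


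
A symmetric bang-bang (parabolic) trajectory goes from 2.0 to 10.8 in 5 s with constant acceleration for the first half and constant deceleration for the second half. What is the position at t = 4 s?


Symmetric rest-to-rest: each phase covers (pf-p0)/2 in time T/2. 0.5*a*(T/2)^2 = (pf-p0)/2 => a = 4*(pf-p0)/T^2
a = 4*(10.8-2.0)/5^2 = 1.408
t = 4 is in the deceleration phase (t > T/2).
p = pf - 0.5*a*(T-t)^2 = 10.8 - 0.5*1.408*1^2
= 10.096


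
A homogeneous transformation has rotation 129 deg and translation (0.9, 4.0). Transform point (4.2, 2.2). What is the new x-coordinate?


x' = cos(theta)*px - sin(theta)*py + tx
= -0.6293*4.2 - 0.7771*2.2 + 0.9
= -3.4529


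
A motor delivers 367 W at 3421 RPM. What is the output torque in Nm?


omega = 3421 * 2*pi/60 = 358.2463 rad/s
tau = P / omega = 367 / 358.2463
= 1.0244 Nm


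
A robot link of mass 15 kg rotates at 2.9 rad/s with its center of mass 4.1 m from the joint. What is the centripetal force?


F = m * omega^2 * r
= 15 * 2.9^2 * 4.1
= 15 * 8.41 * 4.1
= 517.215 N


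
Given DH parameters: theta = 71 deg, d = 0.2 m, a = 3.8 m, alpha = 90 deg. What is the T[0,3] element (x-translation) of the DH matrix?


T[0,3] = a * cos(theta)
= 3.8 * cos(71 deg)
= 3.8 * 0.3256
= 1.2372


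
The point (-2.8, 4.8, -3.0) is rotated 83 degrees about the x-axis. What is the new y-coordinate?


Rotation about x-axis: y' = y*cos(theta) - z*sin(theta)
= 4.8 * 0.1219 - -3.0 * 0.9925
= 3.5626


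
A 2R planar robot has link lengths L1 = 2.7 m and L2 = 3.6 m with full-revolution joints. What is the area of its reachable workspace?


r_max = L1 + L2 = 6.3 m
r_min = |L1 - L2| = 0.9 m
Area = pi*(r_max^2 - r_min^2)
= pi*(39.69 - 0.81)
= pi * 38.88
= 122.1451 m^2


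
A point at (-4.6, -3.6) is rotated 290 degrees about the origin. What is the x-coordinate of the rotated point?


x' = x*cos(theta) - y*sin(theta)
cos(290 deg) = 0.342, sin(290 deg) = -0.9397
x' = -4.6 * 0.342 - -3.6 * -0.9397
= -1.5733 - 3.3829
= -4.9562


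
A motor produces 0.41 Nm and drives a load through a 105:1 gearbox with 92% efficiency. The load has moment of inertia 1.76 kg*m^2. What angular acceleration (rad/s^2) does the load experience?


tau_out = tau_motor * N * eta
= 0.41 * 105 * 0.92 = 39.606 Nm
alpha = tau_out / I = 39.606 / 1.76
= 22.5034 rad/s^2


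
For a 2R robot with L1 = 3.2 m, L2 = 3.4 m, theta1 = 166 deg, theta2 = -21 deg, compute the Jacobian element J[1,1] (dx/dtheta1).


J[1,1] = -L1*sin(t1) - L2*sin(t1+t2)
= -3.2*sin(166) - 3.4*sin(145)
= -2.7243


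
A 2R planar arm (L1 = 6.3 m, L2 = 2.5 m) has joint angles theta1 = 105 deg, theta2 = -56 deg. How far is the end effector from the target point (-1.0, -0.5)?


End effector via forward kinematics:
x = L1*cos(t1) + L2*cos(t1+t2) = 0.0096
y = L1*sin(t1) + L2*sin(t1+t2) = 7.9721
Distance to target:
d = sqrt((-1.0 - 0.0096)^2 + (-0.5 - 7.9721)^2)
= sqrt(1.0193 + 71.7766)
= 8.532 m


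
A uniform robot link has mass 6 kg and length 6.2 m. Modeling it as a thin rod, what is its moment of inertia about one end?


I = (1/3) * m * L^2
= (1/3) * 6 * 6.2^2
= 0.333333 * 6 * 38.44
= 76.88 kg*m^2


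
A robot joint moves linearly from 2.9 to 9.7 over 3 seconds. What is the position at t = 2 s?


s = t/T = 2/3 = 0.6667
p(t) = p0 + (pf-p0)*s
= 2.9 + (9.7 - 2.9) * 0.6667
= 7.4333


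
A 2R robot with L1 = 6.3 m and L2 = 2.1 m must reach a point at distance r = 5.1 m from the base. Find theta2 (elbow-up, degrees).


cos(theta2) = (r^2 - L1^2 - L2^2) / (2*L1*L2)
cos(theta2) = (26.01 - 39.69 - 4.41) / 26.46
cos(theta2) = -0.683673
theta2 = 133.1314 degrees


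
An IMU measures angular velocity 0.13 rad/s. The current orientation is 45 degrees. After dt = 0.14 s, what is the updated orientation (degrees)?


delta_theta = w * dt = 0.13 * 0.14 = 0.0182 rad
= 1.0428 deg
theta_new = 45 + 1.0428 = 46.0428 deg


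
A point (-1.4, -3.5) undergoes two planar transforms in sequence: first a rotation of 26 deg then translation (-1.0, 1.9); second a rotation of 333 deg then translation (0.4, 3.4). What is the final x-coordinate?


After transform 1:
x1 = cos(26)*-1.4 - sin(26)*-3.5 + -1.0 = -0.724
y1 = sin(26)*-1.4 + cos(26)*-3.5 + 1.9 = -1.8595
After transform 2:
x2 = cos(333)*-0.724 - sin(333)*-1.8595 + 0.4
= -1.0893


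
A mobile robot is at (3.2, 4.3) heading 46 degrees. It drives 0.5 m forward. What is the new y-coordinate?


y_new = y0 + d*sin(theta)
= 4.3 + 0.5*sin(46)
= 4.3 + 0.3597
= 4.6597


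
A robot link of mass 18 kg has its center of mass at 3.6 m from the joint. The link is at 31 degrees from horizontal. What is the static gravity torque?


tau = m*g*L*cos(angle)
= 18 * 9.81 * 3.6 * cos(31 deg)
= 18 * 9.81 * 3.6 * 0.8572
= 544.891 Nm


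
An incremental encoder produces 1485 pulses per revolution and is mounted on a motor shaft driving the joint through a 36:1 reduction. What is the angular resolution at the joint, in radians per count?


counts per rev = 1485
effective counts at joint = 1485 * 36 = 53460
resolution = 2*pi / 53460
= 1.1753e-04 rad/count


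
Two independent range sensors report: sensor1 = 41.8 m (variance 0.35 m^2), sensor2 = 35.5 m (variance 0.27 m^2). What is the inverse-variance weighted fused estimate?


w1 = (1/var1) / (1/var1 + 1/var2)
   = 2.8571 / (2.8571 + 3.7037) = 0.4355
w2 = 1 - w1 = 0.5645
fused = w1*s1 + w2*s2 = 18.2032 + 20.0403
= 38.2435 m


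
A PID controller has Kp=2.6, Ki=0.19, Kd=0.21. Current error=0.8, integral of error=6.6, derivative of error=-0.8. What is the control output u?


u = Kp*e + Ki*int(e) + Kd*de/dt
= 2.6*0.8 + 0.19*6.6 + 0.21*(-0.8)
= 2.08 + 1.254 + -0.168
= 3.166


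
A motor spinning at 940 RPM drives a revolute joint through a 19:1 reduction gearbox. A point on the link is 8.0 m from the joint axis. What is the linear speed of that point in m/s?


omega_motor = 940 * 2*pi/60 = 98.4366 rad/s
omega_joint = omega_motor / 19 = 5.1809 rad/s
v = omega_joint * r = 5.1809 * 8.0
= 41.447 m/s


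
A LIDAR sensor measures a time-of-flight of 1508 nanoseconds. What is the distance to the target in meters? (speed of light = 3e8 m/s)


tof = 1508 ns = 1.508e-06 s
dist = c * tof / 2
= 3e8 * 1.508e-06 / 2
= 226.2 m


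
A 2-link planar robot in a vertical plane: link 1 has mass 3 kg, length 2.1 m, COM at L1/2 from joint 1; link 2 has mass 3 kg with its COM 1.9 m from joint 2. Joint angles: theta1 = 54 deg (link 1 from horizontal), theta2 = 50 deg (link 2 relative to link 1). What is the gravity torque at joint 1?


Horizontal distance from joint 1 to link-1 COM:
  x_c1 = (L1/2)*cos(t1) = 1.05 * 0.5878 = 0.6172 m
Horizontal distance from joint 1 to link-2 COM:
  x_c2 = L1*cos(t1) + Lc2*cos(t1+t2)
       = 2.1*0.5878 + 1.9*-0.2419 = 0.7747 m
tau1 = m1*g*x_c1 + m2*g*x_c2
     = 3*9.81*0.6172 + 3*9.81*0.7747
     = 18.1634 + 22.7993
     = 40.9628 Nm


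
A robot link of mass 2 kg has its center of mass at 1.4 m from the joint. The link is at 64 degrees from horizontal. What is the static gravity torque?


tau = m*g*L*cos(angle)
= 2 * 9.81 * 1.4 * cos(64 deg)
= 2 * 9.81 * 1.4 * 0.4384
= 12.0412 Nm


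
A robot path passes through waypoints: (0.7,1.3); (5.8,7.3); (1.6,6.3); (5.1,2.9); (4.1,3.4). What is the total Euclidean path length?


Segment lengths:
  seg1 = sqrt((5.1)^2 + (6.0)^2) = 7.8746
  seg2 = sqrt((-4.2)^2 + (-1.0)^2) = 4.3174
  seg3 = sqrt((3.5)^2 + (-3.4)^2) = 4.8795
  seg4 = sqrt((-1.0)^2 + (0.5)^2) = 1.118
Total = 18.1896


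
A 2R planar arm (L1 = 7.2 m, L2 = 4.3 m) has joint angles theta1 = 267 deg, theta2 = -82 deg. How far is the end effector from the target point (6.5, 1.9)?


End effector via forward kinematics:
x = L1*cos(t1) + L2*cos(t1+t2) = -4.6605
y = L1*sin(t1) + L2*sin(t1+t2) = -7.5649
Distance to target:
d = sqrt((6.5 - -4.6605)^2 + (1.9 - -7.5649)^2)
= sqrt(124.5558 + 89.5844)
= 14.6335 m


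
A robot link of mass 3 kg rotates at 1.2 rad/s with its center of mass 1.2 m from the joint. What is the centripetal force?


F = m * omega^2 * r
= 3 * 1.2^2 * 1.2
= 3 * 1.44 * 1.2
= 5.184 N


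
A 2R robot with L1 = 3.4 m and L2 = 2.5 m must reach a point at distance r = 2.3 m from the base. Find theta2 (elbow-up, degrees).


cos(theta2) = (r^2 - L1^2 - L2^2) / (2*L1*L2)
cos(theta2) = (5.29 - 11.56 - 6.25) / 17.0
cos(theta2) = -0.736471
theta2 = 137.4316 degrees


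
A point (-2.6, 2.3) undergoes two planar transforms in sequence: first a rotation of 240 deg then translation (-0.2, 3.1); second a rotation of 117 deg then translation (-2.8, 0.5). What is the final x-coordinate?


After transform 1:
x1 = cos(240)*-2.6 - sin(240)*2.3 + -0.2 = 3.0919
y1 = sin(240)*-2.6 + cos(240)*2.3 + 3.1 = 4.2017
After transform 2:
x2 = cos(117)*3.0919 - sin(117)*4.2017 + -2.8
= -7.9474


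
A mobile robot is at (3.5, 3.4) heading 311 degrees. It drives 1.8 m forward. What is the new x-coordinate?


x_new = x0 + d*cos(theta)
= 3.5 + 1.8*cos(311)
= 3.5 + 1.1809
= 4.6809


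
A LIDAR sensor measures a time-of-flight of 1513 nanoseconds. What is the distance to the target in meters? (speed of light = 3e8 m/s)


tof = 1513 ns = 1.513e-06 s
dist = c * tof / 2
= 3e8 * 1.513e-06 / 2
= 226.95 m


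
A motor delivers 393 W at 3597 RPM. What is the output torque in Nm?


omega = 3597 * 2*pi/60 = 376.677 rad/s
tau = P / omega = 393 / 376.677
= 1.0433 Nm


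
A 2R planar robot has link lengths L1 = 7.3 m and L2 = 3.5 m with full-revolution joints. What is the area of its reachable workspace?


r_max = L1 + L2 = 10.8 m
r_min = |L1 - L2| = 3.8 m
Area = pi*(r_max^2 - r_min^2)
= pi*(116.64 - 14.44)
= pi * 102.2
= 321.0708 m^2


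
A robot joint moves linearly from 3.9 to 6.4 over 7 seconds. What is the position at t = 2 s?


s = t/T = 2/7 = 0.2857
p(t) = p0 + (pf-p0)*s
= 3.9 + (6.4 - 3.9) * 0.2857
= 4.6143


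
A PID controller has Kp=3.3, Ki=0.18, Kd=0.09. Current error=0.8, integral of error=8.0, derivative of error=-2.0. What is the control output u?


u = Kp*e + Ki*int(e) + Kd*de/dt
= 3.3*0.8 + 0.18*8.0 + 0.09*(-2.0)
= 2.64 + 1.44 + -0.18
= 3.9


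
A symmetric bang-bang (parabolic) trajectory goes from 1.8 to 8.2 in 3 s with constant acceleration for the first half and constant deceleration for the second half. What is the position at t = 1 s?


Symmetric rest-to-rest: each phase covers (pf-p0)/2 in time T/2. 0.5*a*(T/2)^2 = (pf-p0)/2 => a = 4*(pf-p0)/T^2
a = 4*(8.2-1.8)/3^2 = 2.8444
t = 1 is in the acceleration phase (t <= T/2).
p = p0 + 0.5*a*t^2 = 1.8 + 0.5*2.8444*1^2
= 3.2222


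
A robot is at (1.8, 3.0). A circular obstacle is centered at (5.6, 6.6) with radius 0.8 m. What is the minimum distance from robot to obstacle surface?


center_dist = sqrt((1.8-5.6)^2 + (3.0-6.6)^2)
= sqrt(14.44 + 12.96)
= 5.2345
min_dist = center_dist - radius = 5.2345 - 0.8 = 4.4345 m


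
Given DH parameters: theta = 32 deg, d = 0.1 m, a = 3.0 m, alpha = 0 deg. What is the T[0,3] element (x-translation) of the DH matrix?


T[0,3] = a * cos(theta)
= 3.0 * cos(32 deg)
= 3.0 * 0.848
= 2.5441


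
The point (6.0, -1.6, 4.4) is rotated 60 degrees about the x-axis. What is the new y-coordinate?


Rotation about x-axis: y' = y*cos(theta) - z*sin(theta)
= -1.6 * 0.5 - 4.4 * 0.866
= -4.6105


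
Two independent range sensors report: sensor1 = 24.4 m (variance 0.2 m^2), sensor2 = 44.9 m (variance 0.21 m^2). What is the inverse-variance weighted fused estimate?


w1 = (1/var1) / (1/var1 + 1/var2)
   = 5.0 / (5.0 + 4.7619) = 0.5122
w2 = 1 - w1 = 0.4878
fused = w1*s1 + w2*s2 = 12.4976 + 21.9024
= 34.4 m


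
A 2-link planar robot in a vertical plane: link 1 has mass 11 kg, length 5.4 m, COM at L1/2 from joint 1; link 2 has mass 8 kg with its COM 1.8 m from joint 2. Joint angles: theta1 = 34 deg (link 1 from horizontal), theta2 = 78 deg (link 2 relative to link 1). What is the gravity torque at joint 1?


Horizontal distance from joint 1 to link-1 COM:
  x_c1 = (L1/2)*cos(t1) = 2.7 * 0.829 = 2.2384 m
Horizontal distance from joint 1 to link-2 COM:
  x_c2 = L1*cos(t1) + Lc2*cos(t1+t2)
       = 5.4*0.829 + 1.8*-0.3746 = 3.8025 m
tau1 = m1*g*x_c1 + m2*g*x_c2
     = 11*9.81*2.2384 + 8*9.81*3.8025
     = 241.5459 + 298.4211
     = 539.967 Nm


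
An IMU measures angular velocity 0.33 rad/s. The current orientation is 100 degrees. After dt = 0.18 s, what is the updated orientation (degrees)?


delta_theta = w * dt = 0.33 * 0.18 = 0.0594 rad
= 3.4034 deg
theta_new = 100 + 3.4034 = 103.4034 deg


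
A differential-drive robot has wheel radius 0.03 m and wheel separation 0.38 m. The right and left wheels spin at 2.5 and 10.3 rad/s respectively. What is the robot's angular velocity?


vR = r*wR = 0.03*2.5 = 0.075 m/s
vL = r*wL = 0.03*10.3 = 0.309 m/s
v = (vR+vL)/2 = 0.192 m/s
omega = (vR-vL)/L = -0.6158 rad/s
angular velocity = -0.6158 rad/s


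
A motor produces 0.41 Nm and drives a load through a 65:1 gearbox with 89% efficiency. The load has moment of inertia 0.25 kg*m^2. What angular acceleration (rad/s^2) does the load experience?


tau_out = tau_motor * N * eta
= 0.41 * 65 * 0.89 = 23.7185 Nm
alpha = tau_out / I = 23.7185 / 0.25
= 94.874 rad/s^2


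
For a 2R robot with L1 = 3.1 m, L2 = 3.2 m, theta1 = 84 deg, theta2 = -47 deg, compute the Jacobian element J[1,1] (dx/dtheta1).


J[1,1] = -L1*sin(t1) - L2*sin(t1+t2)
= -3.1*sin(84) - 3.2*sin(37)
= -5.0088


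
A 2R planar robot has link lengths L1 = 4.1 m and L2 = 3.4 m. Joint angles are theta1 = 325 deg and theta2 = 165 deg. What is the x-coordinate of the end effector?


Convert angles to radians: theta1 = 5.6723, theta2 = 2.8798
x = L1*cos(theta1) + L2*cos(theta1+theta2)
x = 3.3585 + -2.1855
x = 1.173


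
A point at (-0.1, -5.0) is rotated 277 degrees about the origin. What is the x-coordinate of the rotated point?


x' = x*cos(theta) - y*sin(theta)
cos(277 deg) = 0.1219, sin(277 deg) = -0.9925
x' = -0.1 * 0.1219 - -5.0 * -0.9925
= -0.0122 - 4.9627
= -4.9749


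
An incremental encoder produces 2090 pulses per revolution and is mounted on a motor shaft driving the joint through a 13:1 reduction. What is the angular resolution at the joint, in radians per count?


counts per rev = 2090
effective counts at joint = 2090 * 13 = 27170
resolution = 2*pi / 27170
= 2.3125e-04 rad/count


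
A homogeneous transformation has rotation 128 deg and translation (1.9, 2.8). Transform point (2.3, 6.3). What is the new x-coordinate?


x' = cos(theta)*px - sin(theta)*py + tx
= -0.6157*2.3 - 0.788*6.3 + 1.9
= -4.4805


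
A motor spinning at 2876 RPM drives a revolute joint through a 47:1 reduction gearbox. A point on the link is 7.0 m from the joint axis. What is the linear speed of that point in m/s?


omega_motor = 2876 * 2*pi/60 = 301.174 rad/s
omega_joint = omega_motor / 47 = 6.408 rad/s
v = omega_joint * r = 6.408 * 7.0
= 44.8557 m/s


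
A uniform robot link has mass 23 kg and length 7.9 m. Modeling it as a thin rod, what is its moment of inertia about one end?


I = (1/3) * m * L^2
= (1/3) * 23 * 7.9^2
= 0.333333 * 23 * 62.41
= 478.4767 kg*m^2


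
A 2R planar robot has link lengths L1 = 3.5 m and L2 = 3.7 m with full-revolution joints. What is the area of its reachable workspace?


r_max = L1 + L2 = 7.2 m
r_min = |L1 - L2| = 0.2 m
Area = pi*(r_max^2 - r_min^2)
= pi*(51.84 - 0.04)
= pi * 51.8
= 162.7345 m^2


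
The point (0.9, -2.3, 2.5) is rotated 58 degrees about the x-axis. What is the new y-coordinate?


Rotation about x-axis: y' = y*cos(theta) - z*sin(theta)
= -2.3 * 0.5299 - 2.5 * 0.848
= -3.3389


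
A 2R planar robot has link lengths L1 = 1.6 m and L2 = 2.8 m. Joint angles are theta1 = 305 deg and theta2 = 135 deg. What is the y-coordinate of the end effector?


Convert angles to radians: theta1 = 5.3233, theta2 = 2.3562
y = L1*sin(theta1) + L2*sin(theta1+theta2)
y = -1.3106 + 2.7575
y = 1.4468


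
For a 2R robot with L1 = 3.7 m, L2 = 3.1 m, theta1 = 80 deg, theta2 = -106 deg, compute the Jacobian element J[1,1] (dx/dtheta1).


J[1,1] = -L1*sin(t1) - L2*sin(t1+t2)
= -3.7*sin(80) - 3.1*sin(-26)
= -2.2848


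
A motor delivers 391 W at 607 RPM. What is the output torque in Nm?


omega = 607 * 2*pi/60 = 63.5649 rad/s
tau = P / omega = 391 / 63.5649
= 6.1512 Nm


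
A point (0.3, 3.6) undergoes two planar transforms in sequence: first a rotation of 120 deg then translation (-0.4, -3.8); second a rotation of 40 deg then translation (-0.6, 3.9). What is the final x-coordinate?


After transform 1:
x1 = cos(120)*0.3 - sin(120)*3.6 + -0.4 = -3.6677
y1 = sin(120)*0.3 + cos(120)*3.6 + -3.8 = -5.3402
After transform 2:
x2 = cos(40)*-3.6677 - sin(40)*-5.3402 + -0.6
= 0.023


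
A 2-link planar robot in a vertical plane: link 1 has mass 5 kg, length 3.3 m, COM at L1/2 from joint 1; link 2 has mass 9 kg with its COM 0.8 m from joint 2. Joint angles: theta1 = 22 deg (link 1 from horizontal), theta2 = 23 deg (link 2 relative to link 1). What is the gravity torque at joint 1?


Horizontal distance from joint 1 to link-1 COM:
  x_c1 = (L1/2)*cos(t1) = 1.65 * 0.9272 = 1.5299 m
Horizontal distance from joint 1 to link-2 COM:
  x_c2 = L1*cos(t1) + Lc2*cos(t1+t2)
       = 3.3*0.9272 + 0.8*0.7071 = 3.6254 m
tau1 = m1*g*x_c1 + m2*g*x_c2
     = 5*9.81*1.5299 + 9*9.81*3.6254
     = 75.0393 + 320.0859
     = 395.1252 Nm


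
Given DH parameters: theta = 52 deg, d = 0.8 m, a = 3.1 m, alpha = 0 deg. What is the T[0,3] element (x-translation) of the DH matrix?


T[0,3] = a * cos(theta)
= 3.1 * cos(52 deg)
= 3.1 * 0.6157
= 1.9086


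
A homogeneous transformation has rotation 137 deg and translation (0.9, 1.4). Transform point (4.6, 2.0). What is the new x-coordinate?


x' = cos(theta)*px - sin(theta)*py + tx
= -0.7314*4.6 - 0.682*2.0 + 0.9
= -3.8282


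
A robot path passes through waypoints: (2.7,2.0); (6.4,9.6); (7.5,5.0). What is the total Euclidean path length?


Segment lengths:
  seg1 = sqrt((3.7)^2 + (7.6)^2) = 8.4528
  seg2 = sqrt((1.1)^2 + (-4.6)^2) = 4.7297
Total = 13.1825


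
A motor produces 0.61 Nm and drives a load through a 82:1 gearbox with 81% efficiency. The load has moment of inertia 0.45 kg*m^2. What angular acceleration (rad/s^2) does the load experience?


tau_out = tau_motor * N * eta
= 0.61 * 82 * 0.81 = 40.5162 Nm
alpha = tau_out / I = 40.5162 / 0.45
= 90.036 rad/s^2


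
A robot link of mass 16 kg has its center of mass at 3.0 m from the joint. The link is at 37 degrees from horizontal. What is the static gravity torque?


tau = m*g*L*cos(angle)
= 16 * 9.81 * 3.0 * cos(37 deg)
= 16 * 9.81 * 3.0 * 0.7986
= 376.0615 Nm


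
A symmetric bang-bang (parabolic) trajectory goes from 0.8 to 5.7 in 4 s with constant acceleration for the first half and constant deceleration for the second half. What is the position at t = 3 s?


Symmetric rest-to-rest: each phase covers (pf-p0)/2 in time T/2. 0.5*a*(T/2)^2 = (pf-p0)/2 => a = 4*(pf-p0)/T^2
a = 4*(5.7-0.8)/4^2 = 1.225
t = 3 is in the deceleration phase (t > T/2).
p = pf - 0.5*a*(T-t)^2 = 5.7 - 0.5*1.225*1^2
= 5.0875


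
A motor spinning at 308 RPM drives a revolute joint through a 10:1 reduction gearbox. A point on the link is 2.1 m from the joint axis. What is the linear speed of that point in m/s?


omega_motor = 308 * 2*pi/60 = 32.2537 rad/s
omega_joint = omega_motor / 10 = 3.2254 rad/s
v = omega_joint * r = 3.2254 * 2.1
= 6.7733 m/s


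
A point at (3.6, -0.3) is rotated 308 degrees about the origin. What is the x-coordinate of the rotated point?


x' = x*cos(theta) - y*sin(theta)
cos(308 deg) = 0.6157, sin(308 deg) = -0.788
x' = 3.6 * 0.6157 - -0.3 * -0.788
= 2.2164 - 0.2364
= 1.98


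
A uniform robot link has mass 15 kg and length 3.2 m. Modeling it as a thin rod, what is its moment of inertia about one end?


I = (1/3) * m * L^2
= (1/3) * 15 * 3.2^2
= 0.333333 * 15 * 10.24
= 51.2 kg*m^2


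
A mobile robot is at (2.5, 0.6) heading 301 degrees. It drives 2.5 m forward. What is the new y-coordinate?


y_new = y0 + d*sin(theta)
= 0.6 + 2.5*sin(301)
= 0.6 + -2.1429
= -1.5429


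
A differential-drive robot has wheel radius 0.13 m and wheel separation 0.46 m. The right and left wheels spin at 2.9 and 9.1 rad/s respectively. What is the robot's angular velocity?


vR = r*wR = 0.13*2.9 = 0.377 m/s
vL = r*wL = 0.13*9.1 = 1.183 m/s
v = (vR+vL)/2 = 0.78 m/s
omega = (vR-vL)/L = -1.7522 rad/s
angular velocity = -1.7522 rad/s


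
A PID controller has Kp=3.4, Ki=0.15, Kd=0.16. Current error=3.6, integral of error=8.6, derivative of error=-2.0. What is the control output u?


u = Kp*e + Ki*int(e) + Kd*de/dt
= 3.4*3.6 + 0.15*8.6 + 0.16*(-2.0)
= 12.24 + 1.29 + -0.32
= 13.21


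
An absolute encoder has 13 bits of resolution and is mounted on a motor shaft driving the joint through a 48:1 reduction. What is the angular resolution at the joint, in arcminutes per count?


counts = 2^13 = 8192
effective counts at joint = 8192 * 48 = 393216
resolution = 360*60 / 393216
= 0.0549 arcmin/count


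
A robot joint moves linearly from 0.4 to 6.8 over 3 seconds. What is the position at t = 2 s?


s = t/T = 2/3 = 0.6667
p(t) = p0 + (pf-p0)*s
= 0.4 + (6.8 - 0.4) * 0.6667
= 4.6667
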